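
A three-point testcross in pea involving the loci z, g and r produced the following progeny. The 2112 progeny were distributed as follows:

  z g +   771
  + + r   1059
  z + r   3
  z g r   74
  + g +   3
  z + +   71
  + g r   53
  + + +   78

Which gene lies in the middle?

The two most frequent reciprocal classes, z g + and + + r, are the parental types, so the F1 was z g + / + + r.
The two rarest classes, + g + and z + r, are the double crossovers. Comparing them with the parentals, only the z allele has switched, so z is the middle locus and the order is r – z – g.

z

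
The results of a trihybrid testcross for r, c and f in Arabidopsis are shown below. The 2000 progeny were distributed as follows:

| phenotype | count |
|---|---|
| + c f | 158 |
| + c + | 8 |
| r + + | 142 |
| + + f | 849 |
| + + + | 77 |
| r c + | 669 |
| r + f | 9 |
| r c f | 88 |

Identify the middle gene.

r

The two most frequent reciprocal classes, r c + and + + f, are the parental types, so the F1 was r c + / + + f.
The two rarest classes, + c + and r + f, are the double crossovers. Comparing them with the parentals, only the r allele has switched, so r is the middle locus and the order is f – r – c.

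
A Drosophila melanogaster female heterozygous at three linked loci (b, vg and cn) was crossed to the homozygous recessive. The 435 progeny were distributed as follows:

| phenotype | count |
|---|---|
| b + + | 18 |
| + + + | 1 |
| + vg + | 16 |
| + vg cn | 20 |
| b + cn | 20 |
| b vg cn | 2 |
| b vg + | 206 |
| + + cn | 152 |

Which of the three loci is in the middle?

cn

The two most frequent reciprocal classes, + + cn and b vg +, are the parental types, so the F1 was + + cn / b vg +.
The two rarest classes, + + + and b vg cn, are the double crossovers. Comparing them with the parentals, only the cn allele has switched, so cn is the middle locus and the order is vg – cn – b.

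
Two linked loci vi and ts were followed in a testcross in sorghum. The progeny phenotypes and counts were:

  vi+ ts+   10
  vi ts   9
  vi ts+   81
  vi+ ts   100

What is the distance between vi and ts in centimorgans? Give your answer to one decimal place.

9.5 centimorgans

The two most frequent classes, vi+ ts (100) and vi ts+ (81), are the parental types, so the F1 was vi+ ts / vi ts+.
The recombinant classes are vi+ ts+ and vi ts: 10 + 9 = 19.
Recombination frequency = 19/200 = 0.0950 ≈ 9.5%, i.e. 9.5 centimorgans.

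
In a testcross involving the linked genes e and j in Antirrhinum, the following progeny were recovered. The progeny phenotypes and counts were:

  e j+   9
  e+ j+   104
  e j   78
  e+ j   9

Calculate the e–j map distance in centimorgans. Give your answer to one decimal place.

9.0 centimorgans

The two most frequent classes, e+ j+ (104) and e j (78), are the parental types, so the F1 was e+ j+ / e j.
The recombinant classes are e+ j and e j+: 9 + 9 = 18.
Recombination frequency = 18/200 = 0.0900 ≈ 9.0%, i.e. 9.0 centimorgans.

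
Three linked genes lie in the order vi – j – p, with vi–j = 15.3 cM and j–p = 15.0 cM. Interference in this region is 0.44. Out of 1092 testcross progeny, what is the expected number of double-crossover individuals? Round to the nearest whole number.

Map distances give recombination frequencies of 0.153 and 0.150 for the two intervals.
With interference 0.44 (so coincidence = 0.56), expected double-crossover frequency = 0.153 × 0.150 × 0.56 = 0.01285.
Expected number = 0.01285 × 1092 = 14.03 ≈ 14.

14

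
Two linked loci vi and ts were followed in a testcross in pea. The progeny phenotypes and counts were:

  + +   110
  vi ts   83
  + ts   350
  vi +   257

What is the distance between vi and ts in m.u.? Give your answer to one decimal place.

The two most frequent classes, + ts (350) and vi + (257), are the parental types, so the F1 was + ts / vi +.
The recombinant classes are + + and vi ts: 110 + 83 = 193.
Recombination frequency = 193/800 = 0.2412 ≈ 24.1%, i.e. 24.1 m.u.

24.1 m.u.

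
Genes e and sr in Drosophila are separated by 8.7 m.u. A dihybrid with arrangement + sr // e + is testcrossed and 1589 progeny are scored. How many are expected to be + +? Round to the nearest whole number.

A map distance of 8.7 m.u. corresponds to a recombination frequency of 0.087.
The F1 is + sr / e +, so + + is a recombinant gamete class with expected frequency r/2 = 0.087/2 = 0.0435.
Expected number = 0.0435 × 1589 = 69.12 ≈ 69.

69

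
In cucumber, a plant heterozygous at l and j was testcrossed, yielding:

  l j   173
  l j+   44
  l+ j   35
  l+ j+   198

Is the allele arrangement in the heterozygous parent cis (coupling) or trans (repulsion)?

The two most frequent classes are l+ j+ (198) and l j (173); these are the parental (non-recombinant) types.
So the F1 carried l+ j+ on one chromosome and l j on the other — the recessive alleles are on the same chromosome (cis / coupling).

cis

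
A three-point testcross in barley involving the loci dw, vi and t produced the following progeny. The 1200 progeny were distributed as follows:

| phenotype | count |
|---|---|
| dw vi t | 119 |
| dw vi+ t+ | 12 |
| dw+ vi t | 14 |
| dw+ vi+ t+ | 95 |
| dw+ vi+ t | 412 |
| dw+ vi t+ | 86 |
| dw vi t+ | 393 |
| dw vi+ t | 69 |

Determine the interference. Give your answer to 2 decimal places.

0.28

The two most frequent reciprocal classes, dw vi t+ and dw+ vi+ t, are the parental types, so the F1 was dw vi t+ / dw+ vi+ t.
The two rarest classes, dw vi+ t+ and dw+ vi t, are the double crossovers. Comparing them with the parentals, only the vi allele has switched, so vi is the middle locus and the order is dw – vi – t.
dw–vi: (155 + 26)/1200 = 0.1508; vi–t: (214 + 26)/1200 = 0.2000.
Expected DCO frequency = 0.1508 × 0.2000 ≈ 0.03016; observed = 26/1200 ≈ 0.02167.
Coefficient of coincidence = 0.02167/0.03016 ≈ 0.72; interference = 1 − 0.72 = 0.28.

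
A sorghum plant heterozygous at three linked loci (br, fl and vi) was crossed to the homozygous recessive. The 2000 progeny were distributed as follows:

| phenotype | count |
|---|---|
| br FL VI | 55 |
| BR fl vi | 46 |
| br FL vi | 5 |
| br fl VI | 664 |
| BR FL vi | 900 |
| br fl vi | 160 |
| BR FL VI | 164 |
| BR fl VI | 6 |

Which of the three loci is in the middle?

The two most frequent reciprocal classes, br fl VI and BR FL vi, are the parental types, so the F1 was br fl VI / BR FL vi.
The two rarest classes, BR fl VI and br FL vi, are the double crossovers. Comparing them with the parentals, only the br allele has switched, so br is the middle locus and the order is vi – br – fl.

br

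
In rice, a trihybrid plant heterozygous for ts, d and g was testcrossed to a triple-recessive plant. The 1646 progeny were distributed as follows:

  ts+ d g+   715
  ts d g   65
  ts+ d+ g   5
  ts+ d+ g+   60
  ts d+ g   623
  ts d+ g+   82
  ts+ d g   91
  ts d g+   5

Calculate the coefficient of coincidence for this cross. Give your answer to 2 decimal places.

0.67

The two most frequent reciprocal classes, ts+ d g+ and ts d+ g, are the parental types, so the F1 was ts+ d g+ / ts d+ g.
The two rarest classes, ts d g+ and ts+ d+ g, are the double crossovers. Comparing them with the parentals, only the ts allele has switched, so ts is the middle locus and the order is g – ts – d.
g–ts: (173 + 10)/1646 = 0.1112; ts–d: (125 + 10)/1646 = 0.0820.
Expected DCO frequency = 0.1112 × 0.0820 ≈ 0.00912; observed = 10/1646 ≈ 0.00608.
Coefficient of coincidence = 0.00608/0.00912 ≈ 0.67.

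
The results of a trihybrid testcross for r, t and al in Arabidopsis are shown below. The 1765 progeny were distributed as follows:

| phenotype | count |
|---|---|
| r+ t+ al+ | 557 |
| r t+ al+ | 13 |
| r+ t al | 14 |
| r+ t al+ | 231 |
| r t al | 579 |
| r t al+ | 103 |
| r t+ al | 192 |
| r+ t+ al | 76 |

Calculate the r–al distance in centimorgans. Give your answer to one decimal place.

11.7 centimorgans

The two most frequent reciprocal classes, r t al and r+ t+ al+, are the parental types, so the F1 was r t al / r+ t+ al+.
The two rarest classes, r+ t al and r t+ al+, are the double crossovers. Comparing them with the parentals, only the r allele has switched, so r is the middle locus and the order is t – r – al.
Crossovers in the r–al interval produce the single-crossover classes r t al+ and r+ t+ al (103 + 76 = 179) plus the double crossovers (27).
RF(r–al) = (179 + 27) / 1765 = 206/1765 = 0.1167 → 11.7 centimorgans.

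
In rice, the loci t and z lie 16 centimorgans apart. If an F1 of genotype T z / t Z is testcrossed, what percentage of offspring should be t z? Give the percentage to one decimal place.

A map distance of 16 centimorgans corresponds to a recombination frequency of 0.160.
The F1 is T z / t Z, so t z is a recombinant gamete class with expected frequency r/2 = 0.160/2 = 0.0800.
That is 0.0800 = 8.0% of the progeny.

8.0%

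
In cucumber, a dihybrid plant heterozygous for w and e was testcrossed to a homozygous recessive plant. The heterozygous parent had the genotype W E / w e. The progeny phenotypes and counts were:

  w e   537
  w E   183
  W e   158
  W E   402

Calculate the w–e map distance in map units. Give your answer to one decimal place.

The recombinant classes are W e and w E: 158 + 183 = 341.
Recombination frequency = 341/1280 = 0.2664 ≈ 26.6%, i.e. 26.6 map units.

26.6 map units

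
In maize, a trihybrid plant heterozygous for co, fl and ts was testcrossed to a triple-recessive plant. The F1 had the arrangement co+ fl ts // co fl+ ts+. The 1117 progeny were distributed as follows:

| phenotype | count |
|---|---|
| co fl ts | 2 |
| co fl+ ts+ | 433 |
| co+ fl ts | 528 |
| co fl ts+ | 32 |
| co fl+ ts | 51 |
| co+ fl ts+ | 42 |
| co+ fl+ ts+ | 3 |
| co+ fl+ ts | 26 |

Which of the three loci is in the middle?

The two rarest classes, co fl ts and co+ fl+ ts+, are the double crossovers. Comparing them with the parentals, only the co allele has switched, so co is the middle locus and the order is fl – co – ts.

co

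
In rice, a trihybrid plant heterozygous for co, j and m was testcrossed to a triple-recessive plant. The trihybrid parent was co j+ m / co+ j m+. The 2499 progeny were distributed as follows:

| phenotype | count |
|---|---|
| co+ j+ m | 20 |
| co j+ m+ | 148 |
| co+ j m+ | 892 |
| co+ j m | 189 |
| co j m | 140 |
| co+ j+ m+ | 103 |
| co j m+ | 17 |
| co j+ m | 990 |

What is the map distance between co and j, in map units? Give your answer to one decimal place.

11.2 map units

The two rarest classes, co+ j+ m and co j m+, are the double crossovers. Comparing them with the parentals, only the co allele has switched, so co is the middle locus and the order is j – co – m.
Crossovers in the j–co interval produce the single-crossover classes co j m and co+ j+ m+ (140 + 103 = 243) plus the double crossovers (37).
RF(j–co) = (243 + 37) / 2499 = 280/2499 = 0.1120 → 11.2 map units.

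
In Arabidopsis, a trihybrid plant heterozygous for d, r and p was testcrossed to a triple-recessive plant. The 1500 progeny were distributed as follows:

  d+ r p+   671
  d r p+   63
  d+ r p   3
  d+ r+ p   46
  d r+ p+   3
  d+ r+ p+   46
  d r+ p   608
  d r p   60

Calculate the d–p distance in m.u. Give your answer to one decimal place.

7.7 m.u.

The two most frequent reciprocal classes, d r+ p and d+ r p+, are the parental types, so the F1 was d r+ p / d+ r p+.
The two rarest classes, d r+ p+ and d+ r p, are the double crossovers. Comparing them with the parentals, only the p allele has switched, so p is the middle locus and the order is d – p – r.
Crossovers in the d–p interval produce the single-crossover classes d+ r+ p and d r p+ (46 + 63 = 109) plus the double crossovers (6).
RF(d–p) = (109 + 6) / 1500 = 115/1500 = 0.0767 → 7.7 m.u.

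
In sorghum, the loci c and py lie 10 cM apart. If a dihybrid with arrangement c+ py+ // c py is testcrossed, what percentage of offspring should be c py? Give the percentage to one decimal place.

A map distance of 10 cM corresponds to a recombination frequency of 0.100.
The F1 is c+ py+ / c py, so c py is a parental gamete class with expected frequency (1 − r)/2 = 0.900/2 = 0.4500.
That is 0.4500 = 45.0% of the progeny.

45.0%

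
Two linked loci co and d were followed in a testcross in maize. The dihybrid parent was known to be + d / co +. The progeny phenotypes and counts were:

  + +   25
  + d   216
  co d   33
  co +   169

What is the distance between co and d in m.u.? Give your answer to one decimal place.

13.1 m.u.

The recombinant classes are + + and co d: 25 + 33 = 58.
Recombination frequency = 58/443 = 0.1309 ≈ 13.1%, i.e. 13.1 m.u.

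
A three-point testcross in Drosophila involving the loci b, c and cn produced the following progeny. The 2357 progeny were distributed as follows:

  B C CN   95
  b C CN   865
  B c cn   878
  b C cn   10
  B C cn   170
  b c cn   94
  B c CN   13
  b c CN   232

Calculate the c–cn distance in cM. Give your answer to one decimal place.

18.0 cM

The two most frequent reciprocal classes, B c cn and b C CN, are the parental types, so the F1 was B c cn / b C CN.
The two rarest classes, B c CN and b C cn, are the double crossovers. Comparing them with the parentals, only the cn allele has switched, so cn is the middle locus and the order is b – cn – c.
Crossovers in the cn–c interval produce the single-crossover classes B C cn and b c CN (170 + 232 = 402) plus the double crossovers (23).
RF(cn–c) = (402 + 23) / 2357 = 425/2357 = 0.1803 → 18.0 cM.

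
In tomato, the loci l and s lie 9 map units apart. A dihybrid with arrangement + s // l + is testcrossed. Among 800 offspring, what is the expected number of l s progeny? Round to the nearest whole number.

36

A map distance of 9 map units corresponds to a recombination frequency of 0.090.
The F1 is + s / l +, so l s is a recombinant gamete class with expected frequency r/2 = 0.090/2 = 0.0450.
Expected number = 0.0450 × 800 = 36.00 ≈ 36.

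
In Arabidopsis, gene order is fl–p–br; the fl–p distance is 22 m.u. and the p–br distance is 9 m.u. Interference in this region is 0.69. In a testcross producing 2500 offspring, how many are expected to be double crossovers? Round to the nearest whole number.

Map distances give recombination frequencies of 0.220 and 0.090 for the two intervals.
With interference 0.69 (so coincidence = 0.31), expected double-crossover frequency = 0.220 × 0.090 × 0.31 = 0.00614.
Expected number = 0.00614 × 2500 = 15.35 ≈ 15.

15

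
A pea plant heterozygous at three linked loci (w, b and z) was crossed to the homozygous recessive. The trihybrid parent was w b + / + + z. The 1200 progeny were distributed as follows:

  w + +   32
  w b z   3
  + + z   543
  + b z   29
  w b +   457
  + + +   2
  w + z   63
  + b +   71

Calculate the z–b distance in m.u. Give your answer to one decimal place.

The two rarest classes, w b z and + + +, are the double crossovers. Comparing them with the parentals, only the z allele has switched, so z is the middle locus and the order is b – z – w.
Crossovers in the b–z interval produce the single-crossover classes w + + and + b z (32 + 29 = 61) plus the double crossovers (5).
RF(b–z) = (61 + 5) / 1200 = 66/1200 = 0.0550 → 5.5 m.u.

5.5 m.u.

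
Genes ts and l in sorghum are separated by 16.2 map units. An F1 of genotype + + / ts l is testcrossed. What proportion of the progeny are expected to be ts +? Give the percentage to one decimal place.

A map distance of 16.2 map units corresponds to a recombination frequency of 0.162.
The F1 is + + / ts l, so ts + is a recombinant gamete class with expected frequency r/2 = 0.162/2 = 0.0810.
That is 0.0810 = 8.1% of the progeny.

8.1%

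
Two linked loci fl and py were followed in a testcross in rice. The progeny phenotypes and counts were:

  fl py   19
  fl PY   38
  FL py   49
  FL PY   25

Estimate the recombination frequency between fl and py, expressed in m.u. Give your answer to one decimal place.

The two most frequent classes, FL py (49) and fl PY (38), are the parental types, so the F1 was FL py / fl PY.
The recombinant classes are FL PY and fl py: 25 + 19 = 44.
Recombination frequency = 44/131 = 0.3359 ≈ 33.6%, i.e. 33.6 m.u.

33.6 m.u.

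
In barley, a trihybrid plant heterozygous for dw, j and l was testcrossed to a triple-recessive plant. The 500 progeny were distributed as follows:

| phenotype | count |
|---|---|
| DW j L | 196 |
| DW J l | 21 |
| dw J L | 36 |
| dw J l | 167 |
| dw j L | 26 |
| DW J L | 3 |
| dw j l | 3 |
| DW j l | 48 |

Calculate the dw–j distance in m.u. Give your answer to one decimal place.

The two most frequent reciprocal classes, DW j L and dw J l, are the parental types, so the F1 was DW j L / dw J l.
The two rarest classes, DW J L and dw j l, are the double crossovers. Comparing them with the parentals, only the j allele has switched, so j is the middle locus and the order is dw – j – l.
Crossovers in the dw–j interval produce the single-crossover classes dw j L and DW J l (26 + 21 = 47) plus the double crossovers (6).
RF(dw–j) = (47 + 6) / 500 = 53/500 = 0.1060 → 10.6 m.u.

10.6 m.u.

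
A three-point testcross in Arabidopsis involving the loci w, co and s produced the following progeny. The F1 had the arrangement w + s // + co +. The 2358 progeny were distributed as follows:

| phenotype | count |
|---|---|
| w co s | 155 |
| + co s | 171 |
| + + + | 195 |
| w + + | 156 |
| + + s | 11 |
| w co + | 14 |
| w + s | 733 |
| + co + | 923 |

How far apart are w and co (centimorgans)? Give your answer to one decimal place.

15.9 centimorgans

The two rarest classes, + + s and w co +, are the double crossovers. Comparing them with the parentals, only the w allele has switched, so w is the middle locus and the order is co – w – s.
Crossovers in the co–w interval produce the single-crossover classes w co s and + + + (155 + 195 = 350) plus the double crossovers (25).
RF(co–w) = (350 + 25) / 2358 = 375/2358 = 0.1590 → 15.9 centimorgans.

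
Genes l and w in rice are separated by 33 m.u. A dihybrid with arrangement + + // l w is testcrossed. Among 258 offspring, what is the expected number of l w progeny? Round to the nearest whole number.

86

A map distance of 33 m.u. corresponds to a recombination frequency of 0.330.
The F1 is + + / l w, so l w is a parental gamete class with expected frequency (1 − r)/2 = 0.670/2 = 0.3350.
Expected number = 0.3350 × 258 = 86.43 ≈ 86.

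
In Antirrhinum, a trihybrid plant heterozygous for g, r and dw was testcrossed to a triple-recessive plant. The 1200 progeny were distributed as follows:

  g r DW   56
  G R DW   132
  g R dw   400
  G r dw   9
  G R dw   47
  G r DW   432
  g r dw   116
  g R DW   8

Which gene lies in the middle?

dw

The two most frequent reciprocal classes, g R dw and G r DW, are the parental types, so the F1 was g R dw / G r DW.
The two rarest classes, g R DW and G r dw, are the double crossovers. Comparing them with the parentals, only the dw allele has switched, so dw is the middle locus and the order is r – dw – g.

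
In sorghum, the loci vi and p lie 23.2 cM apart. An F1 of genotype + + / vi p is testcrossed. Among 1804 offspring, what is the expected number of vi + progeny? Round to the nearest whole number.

209

A map distance of 23.2 cM corresponds to a recombination frequency of 0.232.
The F1 is + + / vi p, so vi + is a recombinant gamete class with expected frequency r/2 = 0.232/2 = 0.1160.
Expected number = 0.1160 × 1804 = 209.26 ≈ 209.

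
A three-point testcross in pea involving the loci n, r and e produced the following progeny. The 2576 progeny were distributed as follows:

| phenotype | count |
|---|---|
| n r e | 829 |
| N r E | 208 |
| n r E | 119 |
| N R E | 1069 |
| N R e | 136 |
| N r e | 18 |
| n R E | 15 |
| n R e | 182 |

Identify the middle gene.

n

The two most frequent reciprocal classes, N R E and n r e, are the parental types, so the F1 was N R E / n r e.
The two rarest classes, n R E and N r e, are the double crossovers. Comparing them with the parentals, only the n allele has switched, so n is the middle locus and the order is r – n – e.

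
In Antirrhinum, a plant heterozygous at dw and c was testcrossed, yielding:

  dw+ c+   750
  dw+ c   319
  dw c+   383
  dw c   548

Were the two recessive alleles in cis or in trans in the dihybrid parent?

cis

The two most frequent classes are dw+ c+ (750) and dw c (548); these are the parental (non-recombinant) types.
So the F1 carried dw+ c+ on one chromosome and dw c on the other — the recessive alleles are on the same chromosome (cis / coupling).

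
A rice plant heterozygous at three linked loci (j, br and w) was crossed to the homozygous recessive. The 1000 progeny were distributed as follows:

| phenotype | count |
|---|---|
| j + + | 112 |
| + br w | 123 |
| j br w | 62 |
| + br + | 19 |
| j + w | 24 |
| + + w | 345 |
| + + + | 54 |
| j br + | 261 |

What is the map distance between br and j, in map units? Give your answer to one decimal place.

27.8 map units

The two most frequent reciprocal classes, + + w and j br +, are the parental types, so the F1 was + + w / j br +.
The two rarest classes, j + w and + br +, are the double crossovers. Comparing them with the parentals, only the j allele has switched, so j is the middle locus and the order is br – j – w.
Crossovers in the br–j interval produce the single-crossover classes + br w and j + + (123 + 112 = 235) plus the double crossovers (43).
RF(br–j) = (235 + 43) / 1000 = 278/1000 = 0.2780 → 27.8 map units.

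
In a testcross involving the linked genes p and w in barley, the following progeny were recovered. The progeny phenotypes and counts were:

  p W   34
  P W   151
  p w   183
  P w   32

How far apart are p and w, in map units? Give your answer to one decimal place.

The two most frequent classes, P W (151) and p w (183), are the parental types, so the F1 was P W / p w.
The recombinant classes are P w and p W: 32 + 34 = 66.
Recombination frequency = 66/400 = 0.1650 ≈ 16.5%, i.e. 16.5 map units.

16.5 map units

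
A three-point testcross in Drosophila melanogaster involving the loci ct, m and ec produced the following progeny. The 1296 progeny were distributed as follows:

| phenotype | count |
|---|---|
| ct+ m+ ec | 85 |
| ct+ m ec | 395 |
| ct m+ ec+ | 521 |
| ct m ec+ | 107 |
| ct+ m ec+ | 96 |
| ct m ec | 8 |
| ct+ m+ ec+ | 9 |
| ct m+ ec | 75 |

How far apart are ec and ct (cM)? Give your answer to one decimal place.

14.5 cM

The two most frequent reciprocal classes, ct+ m ec and ct m+ ec+, are the parental types, so the F1 was ct+ m ec / ct m+ ec+.
The two rarest classes, ct m ec and ct+ m+ ec+, are the double crossovers. Comparing them with the parentals, only the ct allele has switched, so ct is the middle locus and the order is ec – ct – m.
Crossovers in the ec–ct interval produce the single-crossover classes ct+ m ec+ and ct m+ ec (96 + 75 = 171) plus the double crossovers (17).
RF(ec–ct) = (171 + 17) / 1296 = 188/1296 = 0.1451 → 14.5 cM.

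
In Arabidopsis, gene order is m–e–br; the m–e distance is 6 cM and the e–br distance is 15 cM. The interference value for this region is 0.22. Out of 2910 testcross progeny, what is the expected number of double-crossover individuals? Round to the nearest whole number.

20

Map distances give recombination frequencies of 0.060 and 0.150 for the two intervals.
With interference 0.22 (so coincidence = 0.78), expected double-crossover frequency = 0.060 × 0.150 × 0.78 = 0.00702.
Expected number = 0.00702 × 2910 = 20.43 ≈ 20.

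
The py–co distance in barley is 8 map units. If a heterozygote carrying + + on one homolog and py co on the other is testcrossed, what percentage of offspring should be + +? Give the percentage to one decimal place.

A map distance of 8 map units corresponds to a recombination frequency of 0.080.
The F1 is + + / py co, so + + is a parental gamete class with expected frequency (1 − r)/2 = 0.920/2 = 0.4600.
That is 0.4600 = 46.0% of the progeny.

46.0%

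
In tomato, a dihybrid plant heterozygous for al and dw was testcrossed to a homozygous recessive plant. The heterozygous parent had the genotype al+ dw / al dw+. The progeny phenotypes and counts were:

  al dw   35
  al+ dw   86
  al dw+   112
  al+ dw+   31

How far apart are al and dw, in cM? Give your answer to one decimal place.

25.0 cM

The recombinant classes are al+ dw+ and al dw: 31 + 35 = 66.
Recombination frequency = 66/264 = 0.2500 ≈ 25.0%, i.e. 25.0 cM.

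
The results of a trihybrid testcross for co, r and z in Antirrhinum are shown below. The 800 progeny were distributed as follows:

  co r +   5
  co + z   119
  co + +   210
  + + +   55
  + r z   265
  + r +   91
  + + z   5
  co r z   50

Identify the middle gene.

The two most frequent reciprocal classes, + r z and co + +, are the parental types, so the F1 was + r z / co + +.
The two rarest classes, + + z and co r +, are the double crossovers. Comparing them with the parentals, only the r allele has switched, so r is the middle locus and the order is co – r – z.

r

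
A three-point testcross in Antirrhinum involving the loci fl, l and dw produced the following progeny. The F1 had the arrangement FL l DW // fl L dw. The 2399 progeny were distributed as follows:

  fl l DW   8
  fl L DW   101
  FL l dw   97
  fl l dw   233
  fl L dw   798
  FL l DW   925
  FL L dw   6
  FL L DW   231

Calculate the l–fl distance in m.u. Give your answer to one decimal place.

19.9 m.u.

The two rarest classes, fl l DW and FL L dw, are the double crossovers. Comparing them with the parentals, only the fl allele has switched, so fl is the middle locus and the order is l – fl – dw.
Crossovers in the l–fl interval produce the single-crossover classes FL L DW and fl l dw (231 + 233 = 464) plus the double crossovers (14).
RF(l–fl) = (464 + 14) / 2399 = 478/2399 = 0.1992 → 19.9 m.u.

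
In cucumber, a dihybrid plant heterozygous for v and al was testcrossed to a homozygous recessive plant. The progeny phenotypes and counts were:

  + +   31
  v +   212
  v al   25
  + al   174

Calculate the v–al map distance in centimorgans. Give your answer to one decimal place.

The two most frequent classes, + al (174) and v + (212), are the parental types, so the F1 was + al / v +.
The recombinant classes are + + and v al: 31 + 25 = 56.
Recombination frequency = 56/442 = 0.1267 ≈ 12.7%, i.e. 12.7 centimorgans.

12.7 centimorgans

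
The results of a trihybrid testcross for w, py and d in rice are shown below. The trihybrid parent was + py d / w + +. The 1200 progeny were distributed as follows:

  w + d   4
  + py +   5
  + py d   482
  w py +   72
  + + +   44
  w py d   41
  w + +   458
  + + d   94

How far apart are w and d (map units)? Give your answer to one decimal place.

7.8 map units

The two rarest classes, + py + and w + d, are the double crossovers. Comparing them with the parentals, only the d allele has switched, so d is the middle locus and the order is py – d – w.
Crossovers in the d–w interval produce the single-crossover classes w py d and + + + (41 + 44 = 85) plus the double crossovers (9).
RF(d–w) = (85 + 9) / 1200 = 94/1200 = 0.0783 → 7.8 map units.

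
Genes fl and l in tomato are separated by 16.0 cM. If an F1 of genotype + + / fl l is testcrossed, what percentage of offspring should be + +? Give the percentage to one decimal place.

A map distance of 16.0 cM corresponds to a recombination frequency of 0.160.
The F1 is + + / fl l, so + + is a parental gamete class with expected frequency (1 − r)/2 = 0.840/2 = 0.4200.
That is 0.4200 = 42.0% of the progeny.

42.0%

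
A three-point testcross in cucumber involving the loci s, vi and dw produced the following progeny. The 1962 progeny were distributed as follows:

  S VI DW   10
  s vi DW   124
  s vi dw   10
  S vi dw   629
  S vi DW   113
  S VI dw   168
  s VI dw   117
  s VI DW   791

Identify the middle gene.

The two most frequent reciprocal classes, s VI DW and S vi dw, are the parental types, so the F1 was s VI DW / S vi dw.
The two rarest classes, S VI DW and s vi dw, are the double crossovers. Comparing them with the parentals, only the s allele has switched, so s is the middle locus and the order is dw – s – vi.

s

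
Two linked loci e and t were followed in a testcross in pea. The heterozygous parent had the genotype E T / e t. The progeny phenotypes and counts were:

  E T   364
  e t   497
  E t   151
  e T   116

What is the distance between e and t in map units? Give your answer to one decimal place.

23.7 map units

The recombinant classes are E t and e T: 151 + 116 = 267.
Recombination frequency = 267/1128 = 0.2367 ≈ 23.7%, i.e. 23.7 map units.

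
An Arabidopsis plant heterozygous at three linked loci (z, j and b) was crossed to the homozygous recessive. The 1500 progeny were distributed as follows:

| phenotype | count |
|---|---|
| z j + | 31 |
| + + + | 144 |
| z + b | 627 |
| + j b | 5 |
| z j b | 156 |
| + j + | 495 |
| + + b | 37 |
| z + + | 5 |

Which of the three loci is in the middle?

b

The two most frequent reciprocal classes, + j + and z + b, are the parental types, so the F1 was + j + / z + b.
The two rarest classes, + j b and z + +, are the double crossovers. Comparing them with the parentals, only the b allele has switched, so b is the middle locus and the order is j – b – z.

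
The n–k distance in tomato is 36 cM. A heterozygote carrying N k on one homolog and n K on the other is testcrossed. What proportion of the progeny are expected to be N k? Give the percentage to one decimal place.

32.0%

A map distance of 36 cM corresponds to a recombination frequency of 0.360.
The F1 is N k / n K, so N k is a parental gamete class with expected frequency (1 − r)/2 = 0.640/2 = 0.3200.
That is 0.3200 = 32.0% of the progeny.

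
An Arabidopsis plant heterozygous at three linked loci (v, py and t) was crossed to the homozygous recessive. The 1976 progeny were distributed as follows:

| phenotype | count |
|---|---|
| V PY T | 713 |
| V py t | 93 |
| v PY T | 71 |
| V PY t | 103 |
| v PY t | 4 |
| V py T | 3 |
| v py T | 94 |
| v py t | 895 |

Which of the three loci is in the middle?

py

The two most frequent reciprocal classes, V PY T and v py t, are the parental types, so the F1 was V PY T / v py t.
The two rarest classes, V py T and v PY t, are the double crossovers. Comparing them with the parentals, only the py allele has switched, so py is the middle locus and the order is t – py – v.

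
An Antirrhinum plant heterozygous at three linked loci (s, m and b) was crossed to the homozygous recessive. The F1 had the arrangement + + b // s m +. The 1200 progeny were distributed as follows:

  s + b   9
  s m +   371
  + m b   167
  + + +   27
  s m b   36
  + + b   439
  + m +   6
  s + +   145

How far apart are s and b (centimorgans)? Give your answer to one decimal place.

The two rarest classes, s + b and + m +, are the double crossovers. Comparing them with the parentals, only the s allele has switched, so s is the middle locus and the order is m – s – b.
Crossovers in the s–b interval produce the single-crossover classes + + + and s m b (27 + 36 = 63) plus the double crossovers (15).
RF(s–b) = (63 + 15) / 1200 = 78/1200 = 0.0650 → 6.5 centimorgans.

6.5 centimorgans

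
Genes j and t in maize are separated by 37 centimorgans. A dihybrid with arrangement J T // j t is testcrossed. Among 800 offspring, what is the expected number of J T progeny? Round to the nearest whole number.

252

A map distance of 37 centimorgans corresponds to a recombination frequency of 0.370.
The F1 is J T / j t, so J T is a parental gamete class with expected frequency (1 − r)/2 = 0.630/2 = 0.3150.
Expected number = 0.3150 × 800 = 252.00 ≈ 252.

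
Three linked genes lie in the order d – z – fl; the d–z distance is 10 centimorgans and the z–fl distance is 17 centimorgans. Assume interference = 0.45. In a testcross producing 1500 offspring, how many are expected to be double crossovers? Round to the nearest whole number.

14

Map distances give recombination frequencies of 0.100 and 0.170 for the two intervals.
With interference 0.45 (so coincidence = 0.55), expected double-crossover frequency = 0.100 × 0.170 × 0.55 = 0.00935.
Expected number = 0.00935 × 1500 = 14.03 ≈ 14.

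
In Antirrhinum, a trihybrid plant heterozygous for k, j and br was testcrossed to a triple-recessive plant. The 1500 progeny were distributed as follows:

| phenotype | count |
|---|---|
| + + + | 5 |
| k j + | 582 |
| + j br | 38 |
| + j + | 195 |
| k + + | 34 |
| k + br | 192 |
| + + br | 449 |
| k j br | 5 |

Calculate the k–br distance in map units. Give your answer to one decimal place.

The two most frequent reciprocal classes, + + br and k j +, are the parental types, so the F1 was + + br / k j +.
The two rarest classes, + + + and k j br, are the double crossovers. Comparing them with the parentals, only the br allele has switched, so br is the middle locus and the order is k – br – j.
Crossovers in the k–br interval produce the single-crossover classes k + br and + j + (192 + 195 = 387) plus the double crossovers (10).
RF(k–br) = (387 + 10) / 1500 = 397/1500 = 0.2647 → 26.5 map units.

26.5 map units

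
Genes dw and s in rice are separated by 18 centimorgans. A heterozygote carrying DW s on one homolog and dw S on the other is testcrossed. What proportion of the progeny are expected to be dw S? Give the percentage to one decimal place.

A map distance of 18 centimorgans corresponds to a recombination frequency of 0.180.
The F1 is DW s / dw S, so dw S is a parental gamete class with expected frequency (1 − r)/2 = 0.820/2 = 0.4100.
That is 0.4100 = 41.0% of the progeny.

41.0%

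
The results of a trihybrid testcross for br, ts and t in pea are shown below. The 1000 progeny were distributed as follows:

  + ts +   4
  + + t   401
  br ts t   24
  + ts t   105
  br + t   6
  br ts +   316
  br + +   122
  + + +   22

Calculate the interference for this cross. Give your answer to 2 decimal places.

The two most frequent reciprocal classes, + + t and br ts +, are the parental types, so the F1 was + + t / br ts +.
The two rarest classes, br + t and + ts +, are the double crossovers. Comparing them with the parentals, only the br allele has switched, so br is the middle locus and the order is t – br – ts.
t–br: (46 + 10)/1000 = 0.0560; br–ts: (227 + 10)/1000 = 0.2370.
Expected DCO frequency = 0.0560 × 0.2370 ≈ 0.01327; observed = 10/1000 ≈ 0.01000.
Coefficient of coincidence = 0.01000/0.01327 ≈ 0.75; interference = 1 − 0.75 = 0.25.

0.25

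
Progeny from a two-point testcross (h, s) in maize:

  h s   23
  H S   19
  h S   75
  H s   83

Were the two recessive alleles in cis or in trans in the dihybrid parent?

The two most frequent classes are H s (83) and h S (75); these are the parental (non-recombinant) types.
So the F1 carried H s on one chromosome and h S on the other — the recessive alleles are on opposite chromosomes (trans / repulsion).

trans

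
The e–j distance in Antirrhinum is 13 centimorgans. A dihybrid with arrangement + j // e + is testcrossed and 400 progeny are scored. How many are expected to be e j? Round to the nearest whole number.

26

A map distance of 13 centimorgans corresponds to a recombination frequency of 0.130.
The F1 is + j / e +, so e j is a recombinant gamete class with expected frequency r/2 = 0.130/2 = 0.0650.
Expected number = 0.0650 × 400 = 26.00 ≈ 26.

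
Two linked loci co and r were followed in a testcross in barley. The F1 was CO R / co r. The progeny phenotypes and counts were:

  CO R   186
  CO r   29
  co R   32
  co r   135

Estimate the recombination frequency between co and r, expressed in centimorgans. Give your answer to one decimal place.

The recombinant classes are CO r and co R: 29 + 32 = 61.
Recombination frequency = 61/382 = 0.1597 ≈ 16.0%, i.e. 16.0 centimorgans.

16.0 centimorgans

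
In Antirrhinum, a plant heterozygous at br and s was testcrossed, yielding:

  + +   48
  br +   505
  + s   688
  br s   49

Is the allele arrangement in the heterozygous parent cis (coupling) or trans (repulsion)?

trans

The two most frequent classes are + s (688) and br + (505); these are the parental (non-recombinant) types.
So the F1 carried + s on one chromosome and br + on the other — the recessive alleles are on opposite chromosomes (trans / repulsion).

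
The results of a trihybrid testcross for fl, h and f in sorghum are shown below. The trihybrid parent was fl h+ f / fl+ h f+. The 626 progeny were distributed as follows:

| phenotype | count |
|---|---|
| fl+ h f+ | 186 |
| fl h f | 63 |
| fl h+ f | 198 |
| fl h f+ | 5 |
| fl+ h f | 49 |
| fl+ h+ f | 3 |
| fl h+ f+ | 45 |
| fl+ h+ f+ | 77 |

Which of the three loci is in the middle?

fl

The two rarest classes, fl+ h+ f and fl h f+, are the double crossovers. Comparing them with the parentals, only the fl allele has switched, so fl is the middle locus and the order is f – fl – h.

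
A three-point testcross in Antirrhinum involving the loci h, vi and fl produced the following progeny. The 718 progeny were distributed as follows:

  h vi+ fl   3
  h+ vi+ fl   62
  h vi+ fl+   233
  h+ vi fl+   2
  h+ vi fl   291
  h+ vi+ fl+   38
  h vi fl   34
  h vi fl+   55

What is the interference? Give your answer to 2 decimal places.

The two most frequent reciprocal classes, h+ vi fl and h vi+ fl+, are the parental types, so the F1 was h+ vi fl / h vi+ fl+.
The two rarest classes, h+ vi fl+ and h vi+ fl, are the double crossovers. Comparing them with the parentals, only the fl allele has switched, so fl is the middle locus and the order is vi – fl – h.
vi–fl: (117 + 5)/718 = 0.1699; fl–h: (72 + 5)/718 = 0.1072.
Expected DCO frequency = 0.1699 × 0.1072 ≈ 0.01821; observed = 5/718 ≈ 0.00696.
Coefficient of coincidence = 0.00696/0.01821 ≈ 0.38; interference = 1 − 0.38 = 0.62.

0.62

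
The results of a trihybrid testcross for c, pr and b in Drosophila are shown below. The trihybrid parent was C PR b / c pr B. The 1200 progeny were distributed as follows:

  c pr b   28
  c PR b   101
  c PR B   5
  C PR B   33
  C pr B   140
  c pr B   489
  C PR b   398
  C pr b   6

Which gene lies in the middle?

pr

The two rarest classes, C pr b and c PR B, are the double crossovers. Comparing them with the parentals, only the pr allele has switched, so pr is the middle locus and the order is b – pr – c.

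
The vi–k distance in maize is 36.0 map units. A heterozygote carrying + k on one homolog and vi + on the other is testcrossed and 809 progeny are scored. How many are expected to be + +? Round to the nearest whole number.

146

A map distance of 36.0 map units corresponds to a recombination frequency of 0.360.
The F1 is + k / vi +, so + + is a recombinant gamete class with expected frequency r/2 = 0.360/2 = 0.1800.
Expected number = 0.1800 × 809 = 145.62 ≈ 146.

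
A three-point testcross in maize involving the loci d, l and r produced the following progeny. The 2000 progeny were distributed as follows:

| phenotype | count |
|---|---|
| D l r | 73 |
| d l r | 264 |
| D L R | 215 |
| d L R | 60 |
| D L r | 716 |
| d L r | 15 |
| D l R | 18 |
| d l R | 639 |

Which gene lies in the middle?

d

The two most frequent reciprocal classes, d l R and D L r, are the parental types, so the F1 was d l R / D L r.
The two rarest classes, D l R and d L r, are the double crossovers. Comparing them with the parentals, only the d allele has switched, so d is the middle locus and the order is r – d – l.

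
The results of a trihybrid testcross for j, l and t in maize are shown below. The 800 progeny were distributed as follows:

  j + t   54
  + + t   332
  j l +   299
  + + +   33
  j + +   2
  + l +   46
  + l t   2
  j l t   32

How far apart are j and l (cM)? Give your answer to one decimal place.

The two most frequent reciprocal classes, j l + and + + t, are the parental types, so the F1 was j l + / + + t.
The two rarest classes, j + + and + l t, are the double crossovers. Comparing them with the parentals, only the l allele has switched, so l is the middle locus and the order is j – l – t.
Crossovers in the j–l interval produce the single-crossover classes + l + and j + t (46 + 54 = 100) plus the double crossovers (4).
RF(j–l) = (100 + 4) / 800 = 104/800 = 0.1300 → 13.0 cM.

13.0 cM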